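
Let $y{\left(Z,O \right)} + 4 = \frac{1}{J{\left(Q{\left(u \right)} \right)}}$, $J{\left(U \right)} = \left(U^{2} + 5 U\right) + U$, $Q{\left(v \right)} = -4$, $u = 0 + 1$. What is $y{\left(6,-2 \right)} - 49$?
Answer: $- \frac{425}{8} \approx -53.125$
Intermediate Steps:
$u = 1$
$J{\left(U \right)} = U^{2} + 6 U$
$y{\left(Z,O \right)} = - \frac{33}{8}$ ($y{\left(Z,O \right)} = -4 + \frac{1}{\left(-4\right) \left(6 - 4\right)} = -4 + \frac{1}{\left(-4\right) 2} = -4 + \frac{1}{-8} = -4 - \frac{1}{8} = - \frac{33}{8}$)
$y{\left(6,-2 \right)} - 49 = - \frac{33}{8} - 49 = - \frac{425}{8}$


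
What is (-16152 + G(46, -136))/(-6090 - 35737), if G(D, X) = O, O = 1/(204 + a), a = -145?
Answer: 952967/2467793 ≈ 0.38616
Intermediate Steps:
O = 1/59 (O = 1/(204 - 145) = 1/59 ≈ 0.016949)
G(D, X) = 1/59
(-16152 + G(46, -136))/(-6090 - 35737) = (-16152 + 1/59)/(-6090 - 35737) = -952967/59/(-41827) = -952967/59*(-1/41827) = 952967/2467793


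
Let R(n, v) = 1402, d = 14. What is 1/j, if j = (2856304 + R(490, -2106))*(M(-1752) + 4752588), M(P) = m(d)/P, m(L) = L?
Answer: 438/5948696658488093 ≈ 7.3630e-14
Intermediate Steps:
M(P) = 14/P
j = 5948696658488093/438 (j = (2856304 + 1402)*(14/(-1752) + 4752588) = 2857706*(14*(-1/1752) + 4752588) = 2857706*(-7/876 + 4752588) = 2857706*(4163267081/876) = 5948696658488093/438 ≈ 1.3581e+13)
1/j = 1/(5948696658488093/438) = 438/5948696658488093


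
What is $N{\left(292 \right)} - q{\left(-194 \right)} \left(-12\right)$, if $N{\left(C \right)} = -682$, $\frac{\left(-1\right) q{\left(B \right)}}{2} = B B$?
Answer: $-903946$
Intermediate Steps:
$q{\left(B \right)} = - 2 B^{2}$ ($q{\left(B \right)} = - 2 B B = - 2 B^{2}$)
$N{\left(292 \right)} - q{\left(-194 \right)} \left(-12\right) = -682 - - 2 \left(-194\right)^{2} \left(-12\right) = -682 - \left(-2\right) 37636 \left(-12\right) = -682 - \left(-75272\right) \left(-12\right) = -682 - 903264 = -903946$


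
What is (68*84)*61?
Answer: 348432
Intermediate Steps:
(68*84)*61 = 5712*61 = 348432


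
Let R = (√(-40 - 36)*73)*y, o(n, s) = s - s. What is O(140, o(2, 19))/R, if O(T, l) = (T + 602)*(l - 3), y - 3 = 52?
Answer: 1113*I*√19/76285 ≈ 0.063596*I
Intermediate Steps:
o(n, s) = 0
y = 55 (y = 3 + 52 = 55)
O(T, l) = (-3 + l)*(602 + T) (O(T, l) = (602 + T)*(-3 + l) = (-3 + l)*(602 + T))
R = 8030*I*√19 (R = (√(-40 - 36)*73)*55 = (√(-76)*73)*55 = ((2*I*√19)*73)*55 = (146*I*√19)*55 = 8030*I*√19 ≈ 35002.0*I)
O(140, o(2, 19))/R = (-1806 - 3*140 + 602*0 + 140*0)/((8030*I*√19)) = (-1806 - 420 + 0 + 0)*(-I*√19/152570) = -(-1113)*I*√19/76285 = 1113*I*√19/76285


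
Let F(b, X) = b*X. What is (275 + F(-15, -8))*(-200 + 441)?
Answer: 95195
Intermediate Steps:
F(b, X) = X*b
(275 + F(-15, -8))*(-200 + 441) = (275 - 8*(-15))*(-200 + 441) = (275 + 120)*241 = 395*241 = 95195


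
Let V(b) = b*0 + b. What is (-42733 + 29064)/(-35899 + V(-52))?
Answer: 13669/35951 ≈ 0.38021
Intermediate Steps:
V(b) = b (V(b) = 0 + b = b)
(-42733 + 29064)/(-35899 + V(-52)) = (-42733 + 29064)/(-35899 - 52) = -13669/(-35951) = -13669*(-1/35951) = 13669/35951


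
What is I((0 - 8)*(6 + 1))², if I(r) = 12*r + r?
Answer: 529984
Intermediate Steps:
I(r) = 13*r
I((0 - 8)*(6 + 1))² = (13*((0 - 8)*(6 + 1)))² = (13*(-8*7))² = (13*(-56))² = (-728)² = 529984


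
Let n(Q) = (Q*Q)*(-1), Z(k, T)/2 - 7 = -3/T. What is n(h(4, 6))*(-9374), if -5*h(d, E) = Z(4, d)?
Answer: 117175/2 ≈ 58588.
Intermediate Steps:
Z(k, T) = 14 - 6/T (Z(k, T) = 14 + 2*(-3/T) = 14 - 6/T)
h(d, E) = -14/5 + 6/(5*d) (h(d, E) = -(14 - 6/d)/5 = -14/5 + 6/(5*d))
n(Q) = -Q² (n(Q) = Q²*(-1) = -Q²)
n(h(4, 6))*(-9374) = -((⅖)*(3 - 7*4)/4)²*(-9374) = -((⅖)*(¼)*(3 - 28))²*(-9374) = -((⅖)*(¼)*(-25))²*(-9374) = -(-5/2)²*(-9374) = -1*25/4*(-9374) = -25/4*(-9374) = 117175/2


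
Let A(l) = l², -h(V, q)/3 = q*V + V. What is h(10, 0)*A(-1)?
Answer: -30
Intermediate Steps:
h(V, q) = -3*V - 3*V*q (h(V, q) = -3*(q*V + V) = -3*(V*q + V) = -3*(V + V*q) = -3*V - 3*V*q)
h(10, 0)*A(-1) = -3*10*(1 + 0)*(-1)² = -3*10*1*1 = -30*1 = -30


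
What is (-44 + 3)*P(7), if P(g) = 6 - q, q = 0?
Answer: -246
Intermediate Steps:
P(g) = 6 (P(g) = 6 - 1*0 = 6 + 0 = 6)
(-44 + 3)*P(7) = (-44 + 3)*6 = -41*6 = -246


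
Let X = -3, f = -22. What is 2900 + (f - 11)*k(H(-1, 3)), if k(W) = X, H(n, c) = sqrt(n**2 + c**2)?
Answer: 2999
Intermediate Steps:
H(n, c) = sqrt(c**2 + n**2)
k(W) = -3
2900 + (f - 11)*k(H(-1, 3)) = 2900 + (-22 - 11)*(-3) = 2900 - 33*(-3) = 2900 + 99 = 2999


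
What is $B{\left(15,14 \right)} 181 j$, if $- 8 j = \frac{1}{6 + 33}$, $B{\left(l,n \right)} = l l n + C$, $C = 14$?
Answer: $- \frac{143171}{78} \approx -1835.5$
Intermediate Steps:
$B{\left(l,n \right)} = 14 + n l^{2}$ ($B{\left(l,n \right)} = l l n + 14 = l^{2} n + 14 = n l^{2} + 14 = 14 + n l^{2}$)
$j = - \frac{1}{312}$ ($j = - \frac{1}{8 \left(6 + 33\right)} = - \frac{1}{8 \cdot 39} = \left(- \frac{1}{8}\right) \frac{1}{39} = - \frac{1}{312} \approx -0.0032051$)
$B{\left(15,14 \right)} 181 j = \left(14 + 14 \cdot 15^{2}\right) 181 \left(- \frac{1}{312}\right) = \left(14 + 14 \cdot 225\right) 181 \left(- \frac{1}{312}\right) = \left(14 + 3150\right) 181 \left(- \frac{1}{312}\right) = 3164 \cdot 181 \left(- \frac{1}{312}\right) = 572684 \left(- \frac{1}{312}\right) = - \frac{143171}{78}$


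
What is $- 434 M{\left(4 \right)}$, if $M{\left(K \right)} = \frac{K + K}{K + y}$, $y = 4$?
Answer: $-434$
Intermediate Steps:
$M{\left(K \right)} = \frac{2 K}{4 + K}$ ($M{\left(K \right)} = \frac{K + K}{K + 4} = \frac{2 K}{4 + K}$)
$- 434 M{\left(4 \right)} = - 434 \cdot 2 \cdot 4 \frac{1}{4 + 4} = - 434 \cdot 2 \cdot 4 \cdot \frac{1}{8} = \left(-434\right) 1 = -434$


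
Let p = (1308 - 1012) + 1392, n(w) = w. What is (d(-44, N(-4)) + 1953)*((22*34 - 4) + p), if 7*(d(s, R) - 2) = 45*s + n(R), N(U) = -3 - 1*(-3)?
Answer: 28466560/7 ≈ 4.0667e+6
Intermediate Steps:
N(U) = 0 (N(U) = -3 + 3 = 0)
d(s, R) = 2 + R/7 + 45*s/7 (d(s, R) = 2 + (45*s + R)/7 = 2 + (R + 45*s)/7 = 2 + (R/7 + 45*s/7) = 2 + R/7 + 45*s/7)
p = 1688 (p = 296 + 1392 = 1688)
(d(-44, N(-4)) + 1953)*((22*34 - 4) + p) = ((2 + (1/7)*0 + (45/7)*(-44)) + 1953)*((22*34 - 4) + 1688) = ((2 + 0 - 1980/7) + 1953)*((748 - 4) + 1688) = (-1966/7 + 1953)*(744 + 1688) = (11705/7)*2432 = 28466560/7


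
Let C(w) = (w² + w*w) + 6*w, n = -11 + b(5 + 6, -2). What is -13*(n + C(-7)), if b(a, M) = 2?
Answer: -611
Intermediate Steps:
n = -9 (n = -11 + 2 = -9)
C(w) = 2*w² + 6*w (C(w) = (w² + w²) + 6*w = 2*w² + 6*w)
-13*(n + C(-7)) = -13*(-9 + 2*(-7)*(3 - 7)) = -13*(-9 + 2*(-7)*(-4)) = -13*(-9 + 56) = -13*47 = -611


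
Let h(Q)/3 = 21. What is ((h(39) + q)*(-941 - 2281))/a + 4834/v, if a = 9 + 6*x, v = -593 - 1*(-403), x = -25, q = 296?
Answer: 36515171/4465 ≈ 8178.1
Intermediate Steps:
h(Q) = 63 (h(Q) = 3*21 = 63)
v = -190 (v = -593 + 403 = -190)
a = -141 (a = 9 + 6*(-25) = 9 - 150 = -141)
((h(39) + q)*(-941 - 2281))/a + 4834/v = ((63 + 296)*(-941 - 2281))/(-141) + 4834/(-190) = (359*(-3222))*(-1/141) + 4834*(-1/190) = -1156698*(-1/141) - 2417/95 = 385566/47 - 2417/95 = 36515171/4465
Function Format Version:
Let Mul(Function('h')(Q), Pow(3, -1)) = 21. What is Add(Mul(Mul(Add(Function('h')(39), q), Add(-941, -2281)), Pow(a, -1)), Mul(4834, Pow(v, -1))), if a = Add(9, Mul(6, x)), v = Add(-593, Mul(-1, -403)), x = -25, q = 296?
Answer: Rational(36515171, 4465) ≈ 8178.1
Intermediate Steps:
Function('h')(Q) = 63 (Function('h')(Q) = Mul(3, 21) = 63)
v = -190 (v = Add(-593, 403) = -190)
a = -141 (a = Add(9, Mul(6, -25)) = Add(9, -150) = -141)
Add(Mul(Mul(Add(Function('h')(39), q), Add(-941, -2281)), Pow(a, -1)), Mul(4834, Pow(v, -1))) = Add(Mul(Mul(Add(63, 296), Add(-941, -2281)), Pow(-141, -1)), Mul(4834, Pow(-190, -1))) = Add(Mul(Mul(359, -3222), Rational(-1, 141)), Mul(4834, Rational(-1, 190))) = Add(Mul(-1156698, Rational(-1, 141)), Rational(-2417, 95)) = Add(Rational(385566, 47), Rational(-2417, 95)) = Rational(36515171, 4465)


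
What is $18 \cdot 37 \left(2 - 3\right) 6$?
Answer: $-3996$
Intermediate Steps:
$18 \cdot 37 \left(2 - 3\right) 6 = 666 \left(\left(-1\right) 6\right) = 666 \left(-6\right) = -3996$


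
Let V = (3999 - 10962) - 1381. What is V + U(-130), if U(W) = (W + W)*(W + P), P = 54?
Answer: 11416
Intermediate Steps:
U(W) = 2*W*(54 + W) (U(W) = (W + W)*(W + 54) = (2*W)*(54 + W) = 2*W*(54 + W))
V = -8344 (V = -6963 - 1381 = -8344)
V + U(-130) = -8344 + 2*(-130)*(54 - 130) = -8344 + 2*(-130)*(-76) = -8344 + 19760 = 11416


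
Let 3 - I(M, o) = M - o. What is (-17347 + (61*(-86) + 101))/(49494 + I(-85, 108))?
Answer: -11246/24845 ≈ -0.45265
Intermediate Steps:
I(M, o) = 3 + o - M (I(M, o) = 3 - (M - o) = 3 + (o - M) = 3 + o - M)
(-17347 + (61*(-86) + 101))/(49494 + I(-85, 108)) = (-17347 + (61*(-86) + 101))/(49494 + (3 + 108 - 1*(-85))) = (-17347 + (-5246 + 101))/(49494 + (3 + 108 + 85)) = (-17347 - 5145)/(49494 + 196) = -22492/49690 = -22492*1/49690 = -11246/24845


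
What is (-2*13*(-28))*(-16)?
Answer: -11648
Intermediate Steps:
(-2*13*(-28))*(-16) = -26*(-28)*(-16) = 728*(-16) = -11648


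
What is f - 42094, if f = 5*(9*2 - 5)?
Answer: -42029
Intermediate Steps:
f = 65 (f = 5*(18 - 5) = 5*13 = 65)
f - 42094 = 65 - 42094 = -42029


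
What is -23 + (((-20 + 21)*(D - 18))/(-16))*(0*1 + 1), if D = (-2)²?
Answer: -177/8 ≈ -22.125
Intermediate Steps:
D = 4
-23 + (((-20 + 21)*(D - 18))/(-16))*(0*1 + 1) = -23 + (((-20 + 21)*(4 - 18))/(-16))*(0*1 + 1) = -23 + ((1*(-14))*(-1/16))*(0 + 1) = -23 - 14*(-1/16)*1 = -23 + (7/8)*1 = -23 + 7/8 = -177/8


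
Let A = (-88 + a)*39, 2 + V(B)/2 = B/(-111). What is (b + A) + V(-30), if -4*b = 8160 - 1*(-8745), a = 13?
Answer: -1058897/148 ≈ -7154.7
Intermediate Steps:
V(B) = -4 - 2*B/111 (V(B) = -4 + 2*(B/(-111)) = -4 + 2*(B*(-1/111)) = -4 + 2*(-B/111) = -4 - 2*B/111)
b = -16905/4 (b = -(8160 - 1*(-8745))/4 = -(8160 + 8745)/4 = -¼*16905 = -16905/4 ≈ -4226.3)
A = -2925 (A = (-88 + 13)*39 = -75*39 = -2925)
(b + A) + V(-30) = (-16905/4 - 2925) + (-4 - 2/111*(-30)) = -28605/4 + (-4 + 20/37) = -28605/4 - 128/37 = -1058897/148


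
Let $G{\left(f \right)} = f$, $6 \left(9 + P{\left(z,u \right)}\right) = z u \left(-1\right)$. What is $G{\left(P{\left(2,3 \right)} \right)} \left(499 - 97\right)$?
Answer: $-4020$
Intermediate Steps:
$P{\left(z,u \right)} = -9 - \frac{u z}{6}$ ($P{\left(z,u \right)} = -9 + \frac{z u \left(-1\right)}{6} = -9 + \frac{u z \left(-1\right)}{6} = -9 + \frac{\left(-1\right) u z}{6} = -9 - \frac{u z}{6}$)
$G{\left(P{\left(2,3 \right)} \right)} \left(499 - 97\right) = \left(-9 - \frac{1}{2} \cdot 2\right) \left(499 - 97\right) = \left(-9 - 1\right) 402 = \left(-10\right) 402 = -4020$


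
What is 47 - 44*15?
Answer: -613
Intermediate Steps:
47 - 44*15 = 47 - 660 = -613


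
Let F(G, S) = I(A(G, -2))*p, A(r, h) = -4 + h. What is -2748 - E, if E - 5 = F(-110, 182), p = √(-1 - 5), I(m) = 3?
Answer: -2753 - 3*I*√6 ≈ -2753.0 - 7.3485*I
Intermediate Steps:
p = I*√6 (p = √(-6) = I*√6 ≈ 2.4495*I)
F(G, S) = 3*I*√6 (F(G, S) = 3*(I*√6) = 3*I*√6)
E = 5 + 3*I*√6 ≈ 5.0 + 7.3485*I
-2748 - E = -2748 - (5 + 3*I*√6) = -2748 + (-5 - 3*I*√6) = -2753 - 3*I*√6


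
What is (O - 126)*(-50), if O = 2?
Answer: 6200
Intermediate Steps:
(O - 126)*(-50) = (2 - 126)*(-50) = -124*(-50) = 6200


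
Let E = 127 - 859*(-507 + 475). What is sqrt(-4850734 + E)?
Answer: 7*I*sqrt(98431) ≈ 2196.2*I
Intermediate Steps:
E = 27615 (E = 127 - 859*(-32) = 127 + 27488 = 27615)
sqrt(-4850734 + E) = sqrt(-4850734 + 27615) = sqrt(-4823119) = 7*I*sqrt(98431)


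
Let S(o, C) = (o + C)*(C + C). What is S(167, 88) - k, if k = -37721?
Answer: 82601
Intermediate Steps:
S(o, C) = 2*C*(C + o) (S(o, C) = (C + o)*(2*C) = 2*C*(C + o))
S(167, 88) - k = 2*88*(88 + 167) - 1*(-37721) = 2*88*255 + 37721 = 44880 + 37721 = 82601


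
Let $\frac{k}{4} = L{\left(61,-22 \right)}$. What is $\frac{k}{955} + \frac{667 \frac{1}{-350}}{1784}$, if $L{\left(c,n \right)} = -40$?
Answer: $- \frac{20108197}{119260400} \approx -0.16861$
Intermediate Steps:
$k = -160$ ($k = 4 \left(-40\right) = -160$)
$\frac{k}{955} + \frac{667 \frac{1}{-350}}{1784} = - \frac{160}{955} + \frac{667 \frac{1}{-350}}{1784} = \left(-160\right) \frac{1}{955} + 667 \left(- \frac{1}{350}\right) \frac{1}{1784} = - \frac{32}{191} - \frac{667}{624400} = - \frac{20108197}{119260400}$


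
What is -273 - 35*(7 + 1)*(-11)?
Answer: 2807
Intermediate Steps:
-273 - 35*(7 + 1)*(-11) = -273 - 280*(-11) = -273 - 35*(-88) = -273 + 3080 = 2807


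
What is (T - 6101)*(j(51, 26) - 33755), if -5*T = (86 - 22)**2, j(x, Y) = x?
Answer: 1166192104/5 ≈ 2.3324e+8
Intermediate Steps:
T = -4096/5 (T = -(86 - 22)**2/5 = -1/5*64**2 = -1/5*4096 = -4096/5 ≈ -819.20)
(T - 6101)*(j(51, 26) - 33755) = (-4096/5 - 6101)*(51 - 33755) = -34601/5*(-33704) = 1166192104/5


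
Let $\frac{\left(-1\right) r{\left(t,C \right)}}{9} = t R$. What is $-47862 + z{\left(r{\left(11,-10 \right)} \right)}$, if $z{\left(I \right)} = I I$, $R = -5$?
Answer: $197163$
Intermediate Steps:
$r{\left(t,C \right)} = 45 t$ ($r{\left(t,C \right)} = - 9 t \left(-5\right) = - 9 \left(- 5 t\right) = 45 t$)
$z{\left(I \right)} = I^{2}$
$-47862 + z{\left(r{\left(11,-10 \right)} \right)} = -47862 + \left(45 \cdot 11\right)^{2} = -47862 + 495^{2} = -47862 + 245025 = 197163$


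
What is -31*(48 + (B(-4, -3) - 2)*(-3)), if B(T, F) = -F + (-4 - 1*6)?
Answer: -2325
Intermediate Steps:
B(T, F) = -10 - F (B(T, F) = -F + (-4 - 6) = -F - 10 = -10 - F)
-31*(48 + (B(-4, -3) - 2)*(-3)) = -31*(48 + ((-10 - 1*(-3)) - 2)*(-3)) = -31*(48 + ((-10 + 3) - 2)*(-3)) = -31*(48 + (-7 - 2)*(-3)) = -31*(48 - 9*(-3)) = -31*(48 + 27) = -31*75 = -2325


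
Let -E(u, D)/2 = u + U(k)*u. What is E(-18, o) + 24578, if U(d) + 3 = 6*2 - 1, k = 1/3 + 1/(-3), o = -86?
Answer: 24902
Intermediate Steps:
k = 0 (k = 1*(1/3) + 1*(-1/3) = 1/3 - 1/3 = 0)
U(d) = 8 (U(d) = -3 + (6*2 - 1) = -3 + (12 - 1) = -3 + 11 = 8)
E(u, D) = -18*u (E(u, D) = -2*(u + 8*u) = -18*u)
E(-18, o) + 24578 = -18*(-18) + 24578 = 324 + 24578 = 24902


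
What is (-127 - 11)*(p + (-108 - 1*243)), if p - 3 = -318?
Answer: 91908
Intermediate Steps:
p = -315 (p = 3 - 318 = -315)
(-127 - 11)*(p + (-108 - 1*243)) = (-127 - 11)*(-315 + (-108 - 1*243)) = -138*(-315 + (-108 - 243)) = -138*(-315 - 351) = -138*(-666) = 91908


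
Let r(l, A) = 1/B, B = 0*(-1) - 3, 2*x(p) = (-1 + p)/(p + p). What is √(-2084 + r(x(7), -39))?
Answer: 13*I*√111/3 ≈ 45.654*I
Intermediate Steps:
x(p) = (-1 + p)/(4*p) (x(p) = ((-1 + p)/(p + p))/2 = ((-1 + p)/((2*p)))/2 = ((-1 + p)*(1/(2*p)))/2 = ((-1 + p)/(2*p))/2 = (-1 + p)/(4*p))
B = -3 (B = 0 - 3 = -3)
r(l, A) = -⅓ (r(l, A) = 1/(-3) = -⅓)
√(-2084 + r(x(7), -39)) = √(-2084 - ⅓) = √(-6253/3) = 13*I*√111/3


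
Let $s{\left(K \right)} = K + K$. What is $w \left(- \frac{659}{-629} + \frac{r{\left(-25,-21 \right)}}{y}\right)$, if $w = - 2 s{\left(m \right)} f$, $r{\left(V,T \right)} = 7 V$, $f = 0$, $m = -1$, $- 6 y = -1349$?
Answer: $0$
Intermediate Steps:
$y = \frac{1349}{6}$ ($y = \left(- \frac{1}{6}\right) \left(-1349\right) = \frac{1349}{6} \approx 224.83$)
$s{\left(K \right)} = 2 K$
$w = 0$ ($w = - 2 \cdot 2 \left(-1\right) 0 = \left(-2\right) \left(-2\right) 0 = 4 \cdot 0 = 0$)
$w \left(- \frac{659}{-629} + \frac{r{\left(-25,-21 \right)}}{y}\right) = 0 \left(- \frac{659}{-629} + \frac{7 \left(-25\right)}{\frac{1349}{6}}\right) = 0 \left(\left(-659\right) \left(- \frac{1}{629}\right) - \frac{1050}{1349}\right) = 0 \left(\frac{659}{629} - \frac{1050}{1349}\right) = 0 \cdot \frac{228541}{848521} = 0$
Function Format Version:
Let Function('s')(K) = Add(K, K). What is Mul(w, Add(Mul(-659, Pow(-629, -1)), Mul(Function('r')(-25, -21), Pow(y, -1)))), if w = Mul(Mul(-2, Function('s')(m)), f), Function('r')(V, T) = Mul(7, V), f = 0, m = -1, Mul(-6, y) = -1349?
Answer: 0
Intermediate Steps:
y = Rational(1349, 6) (y = Mul(Rational(-1, 6), -1349) = Rational(1349, 6) ≈ 224.83)
Function('s')(K) = Mul(2, K)
w = 0 (w = Mul(Mul(-2, Mul(2, -1)), 0) = Mul(Mul(-2, -2), 0) = Mul(4, 0) = 0)
Mul(w, Add(Mul(-659, Pow(-629, -1)), Mul(Function('r')(-25, -21), Pow(y, -1)))) = Mul(0, Add(Mul(-659, Pow(-629, -1)), Mul(Mul(7, -25), Pow(Rational(1349, 6), -1)))) = Mul(0, Add(Mul(-659, Rational(-1, 629)), Mul(-175, Rational(6, 1349)))) = Mul(0, Add(Rational(659, 629), Rational(-1050, 1349))) = Mul(0, Rational(228541, 848521)) = 0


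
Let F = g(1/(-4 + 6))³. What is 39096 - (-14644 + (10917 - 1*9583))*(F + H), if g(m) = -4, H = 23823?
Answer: 316271386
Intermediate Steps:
F = -64 (F = (-4)³ = -64)
39096 - (-14644 + (10917 - 1*9583))*(F + H) = 39096 - (-14644 + (10917 - 1*9583))*(-64 + 23823) = 39096 - (-14644 + (10917 - 9583))*23759 = 39096 - (-14644 + 1334)*23759 = 39096 - (-13310)*23759 = 39096 - 1*(-316232290) = 39096 + 316232290 = 316271386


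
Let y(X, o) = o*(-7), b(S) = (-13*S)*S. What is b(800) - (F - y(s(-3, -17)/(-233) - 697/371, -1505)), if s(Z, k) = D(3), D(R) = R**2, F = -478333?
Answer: -7831132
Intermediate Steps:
b(S) = -13*S**2
s(Z, k) = 9 (s(Z, k) = 3**2 = 9)
y(X, o) = -7*o
b(800) - (F - y(s(-3, -17)/(-233) - 697/371, -1505)) = -13*800**2 - (-478333 - (-7)*(-1505)) = -13*640000 - (-478333 - 1*10535) = -8320000 - (-478333 - 10535) = -8320000 - 1*(-488868) = -8320000 + 488868 = -7831132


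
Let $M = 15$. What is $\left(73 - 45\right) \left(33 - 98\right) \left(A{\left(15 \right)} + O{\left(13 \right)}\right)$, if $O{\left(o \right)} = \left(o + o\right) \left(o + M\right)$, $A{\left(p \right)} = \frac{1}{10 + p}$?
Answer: $- \frac{6625164}{5} \approx -1.325 \cdot 10^{6}$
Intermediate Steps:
$O{\left(o \right)} = 2 o \left(15 + o\right)$ ($O{\left(o \right)} = \left(o + o\right) \left(o + 15\right) = 2 o \left(15 + o\right)$)
$\left(73 - 45\right) \left(33 - 98\right) \left(A{\left(15 \right)} + O{\left(13 \right)}\right) = \left(73 - 45\right) \left(33 - 98\right) \left(\frac{1}{10 + 15} + 2 \cdot 13 \left(15 + 13\right)\right) = 28 \left(- 65 \left(\frac{1}{25} + 2 \cdot 13 \cdot 28\right)\right) = 28 \left(- 65 \left(\frac{1}{25} + 728\right)\right) = 28 \left(\left(-65\right) \frac{18201}{25}\right) = 28 \left(- \frac{236613}{5}\right) = - \frac{6625164}{5}$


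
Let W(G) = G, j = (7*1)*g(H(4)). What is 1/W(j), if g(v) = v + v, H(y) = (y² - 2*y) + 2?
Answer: 1/140 ≈ 0.0071429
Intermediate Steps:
H(y) = 2 + y² - 2*y
g(v) = 2*v
j = 140 (j = (7*1)*(2*(2 + 4² - 2*4)) = 7*(2*(2 + 16 - 8)) = 7*(2*10) = 7*20 = 140)
1/W(j) = 1/140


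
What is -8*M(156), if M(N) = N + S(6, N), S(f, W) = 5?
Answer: -1288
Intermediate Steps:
M(N) = 5 + N (M(N) = N + 5 = 5 + N)
-8*M(156) = -8*(5 + 156) = -8*161 = -1288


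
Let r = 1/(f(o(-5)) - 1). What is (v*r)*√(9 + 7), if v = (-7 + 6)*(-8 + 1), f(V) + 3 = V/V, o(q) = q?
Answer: -28/3 ≈ -9.3333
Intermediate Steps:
f(V) = -2 (f(V) = -3 + V/V = -3 + 1 = -2)
v = 7 (v = -1*(-7) = 7)
r = -⅓ (r = 1/(-2 - 1) = 1/(-3) = -⅓ ≈ -0.33333)
(v*r)*√(9 + 7) = (7*(-⅓))*√(9 + 7) = -7*√16/3 = -7/3*4 = -28/3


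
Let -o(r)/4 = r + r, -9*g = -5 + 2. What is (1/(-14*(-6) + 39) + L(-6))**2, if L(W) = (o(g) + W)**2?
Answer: 768342961/136161 ≈ 5642.9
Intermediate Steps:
g = 1/3 (g = -(-5 + 2)/9 = -1/9*(-3) = 1/3 ≈ 0.33333)
o(r) = -8*r (o(r) = -4*(r + r) = -8*r)
L(W) = (-8/3 + W)**2 (L(W) = (-8*1/3 + W)**2 = (-8/3 + W)**2)
(1/(-14*(-6) + 39) + L(-6))**2 = (1/(-14*(-6) + 39) + (-8 + 3*(-6))**2/9)**2 = (1/(84 + 39) + (-8 - 18)**2/9)**2 = (1/123 + (1/9)*(-26)**2)**2 = (1/123 + (1/9)*676)**2 = (1/123 + 676/9)**2 = (27719/369)**2 = 768342961/136161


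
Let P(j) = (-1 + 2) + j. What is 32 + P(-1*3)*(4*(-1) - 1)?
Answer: 42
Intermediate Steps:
P(j) = 1 + j
32 + P(-1*3)*(4*(-1) - 1) = 32 + (1 - 1*3)*(4*(-1) - 1) = 32 + (1 - 3)*(-4 - 1) = 32 - 2*(-5) = 32 + 10 = 42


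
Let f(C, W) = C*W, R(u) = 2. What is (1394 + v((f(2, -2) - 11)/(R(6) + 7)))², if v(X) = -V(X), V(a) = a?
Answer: 17530969/9 ≈ 1.9479e+6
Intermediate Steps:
v(X) = -X
(1394 + v((f(2, -2) - 11)/(R(6) + 7)))² = (1394 - (2*(-2) - 11)/(2 + 7))² = (1394 - (-4 - 11)/9)² = (1394 - (-15)/9)² = (1394 - 1*(-5/3))² = (1394 + 5/3)² = (4187/3)² = 17530969/9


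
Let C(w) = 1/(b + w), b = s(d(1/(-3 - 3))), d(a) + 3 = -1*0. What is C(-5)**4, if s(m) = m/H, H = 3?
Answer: 1/1296 ≈ 0.00077160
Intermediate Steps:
d(a) = -3 (d(a) = -3 - 1*0 = -3 + 0 = -3)
s(m) = m/3
b = -1 (b = (1/3)*(-3) = -1)
C(w) = 1/(-1 + w)
C(-5)**4 = (1/(-1 - 5))**4 = (1/(-6))**4 = (-1/6)**4 = 1/1296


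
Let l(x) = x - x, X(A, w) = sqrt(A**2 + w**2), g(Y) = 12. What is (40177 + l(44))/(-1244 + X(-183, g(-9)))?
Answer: -49980188/1513903 - 120531*sqrt(3737)/1513903 ≈ -37.881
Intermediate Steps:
l(x) = 0
(40177 + l(44))/(-1244 + X(-183, g(-9))) = (40177 + 0)/(-1244 + sqrt((-183)**2 + 12**2)) = 40177/(-1244 + sqrt(33489 + 144)) = 40177/(-1244 + sqrt(33633)) = 40177/(-1244 + 3*sqrt(3737))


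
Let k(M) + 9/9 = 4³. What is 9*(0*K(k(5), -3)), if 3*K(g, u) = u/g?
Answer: 0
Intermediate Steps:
k(M) = 63 (k(M) = -1 + 4³ = -1 + 64 = 63)
K(g, u) = u/(3*g) (K(g, u) = (u/g)/3 = u/(3*g))
9*(0*K(k(5), -3)) = 9*(0*((⅓)*(-3)/63)) = 9*(0*((⅓)*(-3)*(1/63))) = 9*(0*(-1/63)) = 9*0 = 0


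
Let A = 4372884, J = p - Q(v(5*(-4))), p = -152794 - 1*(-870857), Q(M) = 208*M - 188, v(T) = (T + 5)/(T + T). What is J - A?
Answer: -3654711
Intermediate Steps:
v(T) = (5 + T)/(2*T) (v(T) = (5 + T)/((2*T)) = (5 + T)*(1/(2*T)) = (5 + T)/(2*T))
Q(M) = -188 + 208*M
p = 718063 (p = -152794 + 870857 = 718063)
J = 718173 (J = 718063 - (-188 + 208*((5 + 5*(-4))/(2*((5*(-4)))))) = 718063 - (-188 + 208*((½)*(5 - 20)/(-20))) = 718063 - (-188 + 208*((½)*(-1/20)*(-15))) = 718063 - (-188 + 208*(3/8)) = 718063 - (-188 + 78) = 718063 - 1*(-110) = 718063 + 110 = 718173)
J - A = 718173 - 1*4372884 = 718173 - 4372884 = -3654711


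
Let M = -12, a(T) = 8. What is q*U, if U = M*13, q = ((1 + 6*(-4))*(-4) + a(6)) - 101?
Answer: 156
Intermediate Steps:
q = -1 (q = ((1 + 6*(-4))*(-4) + 8) - 101 = ((1 - 24)*(-4) + 8) - 101 = (-23*(-4) + 8) - 101 = (92 + 8) - 101 = 100 - 101 = -1)
U = -156 (U = -12*13 = -156)
q*U = -1*(-156) = 156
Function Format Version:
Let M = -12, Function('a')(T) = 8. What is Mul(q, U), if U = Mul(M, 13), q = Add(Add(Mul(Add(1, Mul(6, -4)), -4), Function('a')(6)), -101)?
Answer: 156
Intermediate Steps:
q = -1 (q = Add(Add(Mul(Add(1, Mul(6, -4)), -4), 8), -101) = Add(Add(Mul(Add(1, -24), -4), 8), -101) = Add(Add(Mul(-23, -4), 8), -101) = Add(Add(92, 8), -101) = Add(100, -101) = -1)
U = -156 (U = Mul(-12, 13) = -156)
Mul(q, U) = Mul(-1, -156) = 156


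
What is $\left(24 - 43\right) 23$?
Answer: $-437$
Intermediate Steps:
$\left(24 - 43\right) 23 = \left(-19\right) 23 = -437$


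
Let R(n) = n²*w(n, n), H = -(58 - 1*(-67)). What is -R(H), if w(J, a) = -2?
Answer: 31250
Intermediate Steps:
H = -125 (H = -(58 + 67) = -1*125 = -125)
R(n) = -2*n² (R(n) = n²*(-2) = -2*n²)
-R(H) = -(-2)*(-125)² = -(-2)*15625 = -1*(-31250) = 31250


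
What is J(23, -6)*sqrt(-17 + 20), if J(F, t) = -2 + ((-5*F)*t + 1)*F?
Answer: 15891*sqrt(3) ≈ 27524.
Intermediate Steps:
J(F, t) = -2 + F*(1 - 5*F*t) (J(F, t) = -2 + (-5*F*t + 1)*F = -2 + (1 - 5*F*t)*F = -2 + F*(1 - 5*F*t))
J(23, -6)*sqrt(-17 + 20) = (-2 + 23 - 5*(-6)*23**2)*sqrt(-17 + 20) = (-2 + 23 - 5*(-6)*529)*sqrt(3) = (-2 + 23 + 15870)*sqrt(3) = 15891*sqrt(3)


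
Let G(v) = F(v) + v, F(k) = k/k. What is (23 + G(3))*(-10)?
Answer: -270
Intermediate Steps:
F(k) = 1
G(v) = 1 + v
(23 + G(3))*(-10) = (23 + (1 + 3))*(-10) = (23 + 4)*(-10) = 27*(-10) = -270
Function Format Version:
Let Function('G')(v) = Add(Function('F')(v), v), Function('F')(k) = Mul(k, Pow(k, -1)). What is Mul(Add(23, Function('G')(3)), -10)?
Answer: -270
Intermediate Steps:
Function('F')(k) = 1
Function('G')(v) = Add(1, v)
Mul(Add(23, Function('G')(3)), -10) = Mul(Add(23, Add(1, 3)), -10) = Mul(Add(23, 4), -10) = Mul(27, -10) = -270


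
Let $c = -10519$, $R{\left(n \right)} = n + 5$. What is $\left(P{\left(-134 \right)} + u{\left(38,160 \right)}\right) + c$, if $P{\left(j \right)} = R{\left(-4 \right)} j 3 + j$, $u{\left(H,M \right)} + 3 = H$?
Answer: $-11020$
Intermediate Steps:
$R{\left(n \right)} = 5 + n$
$u{\left(H,M \right)} = -3 + H$
$P{\left(j \right)} = 4 j$ ($P{\left(j \right)} = \left(5 - 4\right) j 3 + j = 1 \cdot 3 j + j = 3 j + j = 4 j$)
$\left(P{\left(-134 \right)} + u{\left(38,160 \right)}\right) + c = \left(4 \left(-134\right) + \left(-3 + 38\right)\right) - 10519 = \left(-536 + 35\right) - 10519 = -501 - 10519 = -11020$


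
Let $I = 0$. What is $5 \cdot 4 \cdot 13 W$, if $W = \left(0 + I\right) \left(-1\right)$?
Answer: $0$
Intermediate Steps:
$W = 0$ ($W = \left(0 + 0\right) \left(-1\right) = 0 \left(-1\right) = 0$)
$5 \cdot 4 \cdot 13 W = 5 \cdot 4 \cdot 13 \cdot 0 = 20 \cdot 13 \cdot 0 = 260 \cdot 0 = 0$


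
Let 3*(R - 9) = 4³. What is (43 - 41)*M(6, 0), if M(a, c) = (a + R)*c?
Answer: 0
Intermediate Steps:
R = 91/3 (R = 9 + (⅓)*4³ = 9 + (⅓)*64 = 9 + 64/3 = 91/3 ≈ 30.333)
M(a, c) = c*(91/3 + a) (M(a, c) = (a + 91/3)*c = (91/3 + a)*c = c*(91/3 + a))
(43 - 41)*M(6, 0) = (43 - 41)*((⅓)*0*(91 + 3*6)) = 2*((⅓)*0*(91 + 18)) = 2*((⅓)*0*109) = 2*0 = 0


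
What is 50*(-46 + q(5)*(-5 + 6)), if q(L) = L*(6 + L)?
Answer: 450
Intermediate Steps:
50*(-46 + q(5)*(-5 + 6)) = 50*(-46 + (5*(6 + 5))*(-5 + 6)) = 50*(-46 + (5*11)*1) = 50*(-46 + 55*1) = 50*(-46 + 55) = 50*9 = 450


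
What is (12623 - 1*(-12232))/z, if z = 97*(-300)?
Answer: -1657/1940 ≈ -0.85412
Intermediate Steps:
z = -29100
(12623 - 1*(-12232))/z = (12623 - 1*(-12232))/(-29100) = (12623 + 12232)*(-1/29100) = 24855*(-1/29100) = -1657/1940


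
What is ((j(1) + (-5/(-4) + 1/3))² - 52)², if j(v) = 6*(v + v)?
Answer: 364084561/20736 ≈ 17558.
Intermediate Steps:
j(v) = 12*v (j(v) = 6*(2*v) = 12*v)
((j(1) + (-5/(-4) + 1/3))² - 52)² = ((12*1 + (-5/(-4) + 1/3))² - 52)² = ((12 + (-5*(-¼) + 1*(⅓)))² - 52)² = ((12 + (5/4 + ⅓))² - 52)² = ((12 + 19/12)² - 52)² = ((163/12)² - 52)² = (26569/144 - 52)² = (19081/144)² = 364084561/20736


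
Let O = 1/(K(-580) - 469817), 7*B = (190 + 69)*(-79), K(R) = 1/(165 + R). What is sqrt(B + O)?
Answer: I*sqrt(3086597268518878438)/32495676 ≈ 54.065*I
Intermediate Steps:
B = -2923 (B = ((190 + 69)*(-79))/7 = (259*(-79))/7 = (1/7)*(-20461) = -2923)
O = -415/194974056 (O = 1/(1/(165 - 580) - 469817) = 1/(1/(-415) - 469817) = 1/(-1/415 - 469817) = 1/(-194974056/415) = -415/194974056 ≈ -2.1285e-6)
sqrt(B + O) = sqrt(-2923 - 415/194974056) = sqrt(-569909166103/194974056) = I*sqrt(3086597268518878438)/32495676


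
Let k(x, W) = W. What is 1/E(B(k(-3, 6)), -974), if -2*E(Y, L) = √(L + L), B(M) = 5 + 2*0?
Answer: I*√487/487 ≈ 0.045314*I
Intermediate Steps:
B(M) = 5 (B(M) = 5 + 0 = 5)
E(Y, L) = -√2*√L/2 (E(Y, L) = -√(L + L)/2 = -√2*√L/2)
1/E(B(k(-3, 6)), -974) = 1/(-√2*√(-974)/2) = 1/(-√2*I*√974/2) = 1/(-I*√487) = I*√487/487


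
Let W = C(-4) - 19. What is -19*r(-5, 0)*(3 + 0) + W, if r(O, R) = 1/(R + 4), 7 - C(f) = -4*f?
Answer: -169/4 ≈ -42.250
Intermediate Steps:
C(f) = 7 + 4*f (C(f) = 7 - (-4)*f = 7 + 4*f)
r(O, R) = 1/(4 + R)
W = -28 (W = (7 + 4*(-4)) - 19 = (7 - 16) - 19 = -9 - 19 = -28)
-19*r(-5, 0)*(3 + 0) + W = -19*(3 + 0)/(4 + 0) - 28 = -19*3/4 - 28 = -19*¾ - 28 = -57/4 - 28 = -169/4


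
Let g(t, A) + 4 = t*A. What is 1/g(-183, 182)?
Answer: -1/33310 ≈ -3.0021e-5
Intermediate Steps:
g(t, A) = -4 + A*t (g(t, A) = -4 + t*A = -4 + A*t)
1/g(-183, 182) = 1/(-4 + 182*(-183)) = 1/(-4 - 33306) = 1/(-33310) = -1/33310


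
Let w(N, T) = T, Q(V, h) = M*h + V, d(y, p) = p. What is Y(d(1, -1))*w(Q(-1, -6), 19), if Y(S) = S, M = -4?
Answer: -19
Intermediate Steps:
Q(V, h) = V - 4*h (Q(V, h) = -4*h + V = V - 4*h)
Y(d(1, -1))*w(Q(-1, -6), 19) = -1*19 = -19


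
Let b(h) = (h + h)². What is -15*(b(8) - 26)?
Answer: -3450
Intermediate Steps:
b(h) = 4*h² (b(h) = (2*h)² = 4*h²)
-15*(b(8) - 26) = -15*(4*8² - 26) = -15*(4*64 - 26) = -15*(256 - 26) = -15*230 = -3450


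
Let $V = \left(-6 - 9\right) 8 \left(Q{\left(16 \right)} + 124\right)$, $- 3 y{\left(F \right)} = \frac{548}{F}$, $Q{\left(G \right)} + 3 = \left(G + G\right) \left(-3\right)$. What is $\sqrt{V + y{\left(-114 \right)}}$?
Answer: $\frac{i \sqrt{9741794}}{57} \approx 54.758 i$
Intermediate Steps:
$Q{\left(G \right)} = -3 - 6 G$ ($Q{\left(G \right)} = -3 + \left(G + G\right) \left(-3\right) = -3 + 2 G \left(-3\right) = -3 - 6 G$)
$y{\left(F \right)} = - \frac{548}{3 F}$ ($y{\left(F \right)} = - \frac{548 \frac{1}{F}}{3} = - \frac{548}{3 F}$)
$V = -3000$ ($V = \left(-6 - 9\right) 8 \left(\left(-3 - 96\right) + 124\right) = \left(-15\right) 8 \left(\left(-3 - 96\right) + 124\right) = - 120 \left(-99 + 124\right) = \left(-120\right) 25 = -3000$)
$\sqrt{V + y{\left(-114 \right)}} = \sqrt{-3000 - \frac{548}{3 \left(-114\right)}} = \sqrt{-3000 - - \frac{274}{171}} = \sqrt{-3000 + \frac{274}{171}} = \sqrt{- \frac{512726}{171}} = \frac{i \sqrt{9741794}}{57}$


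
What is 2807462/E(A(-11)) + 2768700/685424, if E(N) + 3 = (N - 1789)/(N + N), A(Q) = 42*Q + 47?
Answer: -199646216284855/24503908 ≈ -8.1475e+6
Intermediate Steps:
A(Q) = 47 + 42*Q
E(N) = -3 + (-1789 + N)/(2*N) (E(N) = -3 + (N - 1789)/(N + N) = -3 + (-1789 + N)/((2*N)) = -3 + (-1789 + N)*(1/(2*N)) = -3 + (-1789 + N)/(2*N))
2807462/E(A(-11)) + 2768700/685424 = 2807462/(((-1789 - 5*(47 + 42*(-11)))/(2*(47 + 42*(-11))))) + 2768700/685424 = 2807462/(((-1789 - 5*(47 - 462))/(2*(47 - 462)))) + 2768700*(1/685424) = 2807462/(((1/2)*(-1789 - 5*(-415))/(-415))) + 692175/171356 = 2807462/(((1/2)*(-1/415)*(-1789 + 2075))) + 692175/171356 = 2807462/(((1/2)*(-1/415)*286)) + 692175/171356 = 2807462/(-143/415) + 692175/171356 = 2807462*(-415/143) + 692175/171356 = -1165096730/143 + 692175/171356 = -199646216284855/24503908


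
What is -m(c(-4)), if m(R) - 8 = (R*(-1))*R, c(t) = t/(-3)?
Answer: -56/9 ≈ -6.2222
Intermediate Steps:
c(t) = -t/3 (c(t) = t*(-1/3) = -t/3)
m(R) = 8 - R**2 (m(R) = 8 + (R*(-1))*R = 8 + (-R)*R = 8 - R**2)
-m(c(-4)) = -(8 - (-1/3*(-4))**2) = -(8 - (4/3)**2) = -(8 - 1*16/9) = -(8 - 16/9) = -1*56/9 = -56/9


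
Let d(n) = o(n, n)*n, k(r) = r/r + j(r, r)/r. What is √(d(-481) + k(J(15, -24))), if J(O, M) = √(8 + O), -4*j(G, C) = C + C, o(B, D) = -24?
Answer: √46178/2 ≈ 107.45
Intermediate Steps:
j(G, C) = -C/2 (j(G, C) = -(C + C)/4 = -C/2)
k(r) = ½ (k(r) = r/r + (-r/2)/r = 1 - ½ = ½)
d(n) = -24*n
√(d(-481) + k(J(15, -24))) = √(-24*(-481) + ½) = √(11544 + ½) = √(23089/2) = √46178/2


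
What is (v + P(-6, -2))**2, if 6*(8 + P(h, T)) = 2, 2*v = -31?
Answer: 19321/36 ≈ 536.69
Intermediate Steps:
v = -31/2 (v = (1/2)*(-31) = -31/2 ≈ -15.500)
P(h, T) = -23/3 (P(h, T) = -8 + (1/6)*2 = -8 + 1/3 = -23/3)
(v + P(-6, -2))**2 = (-31/2 - 23/3)**2 = (-139/6)**2 = 19321/36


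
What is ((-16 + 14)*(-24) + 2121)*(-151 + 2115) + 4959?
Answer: 4264875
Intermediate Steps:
((-16 + 14)*(-24) + 2121)*(-151 + 2115) + 4959 = (-2*(-24) + 2121)*1964 + 4959 = (48 + 2121)*1964 + 4959 = 2169*1964 + 4959 = 4259916 + 4959 = 4264875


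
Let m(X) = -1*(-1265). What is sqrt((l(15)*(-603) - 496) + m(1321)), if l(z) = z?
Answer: 2*I*sqrt(2069) ≈ 90.973*I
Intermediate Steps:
m(X) = 1265
sqrt((l(15)*(-603) - 496) + m(1321)) = sqrt((15*(-603) - 496) + 1265) = sqrt((-9045 - 496) + 1265) = sqrt(-9541 + 1265) = sqrt(-8276) = 2*I*sqrt(2069)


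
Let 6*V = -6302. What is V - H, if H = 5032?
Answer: -18247/3 ≈ -6082.3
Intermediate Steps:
V = -3151/3 (V = (⅙)*(-6302) = -3151/3 ≈ -1050.3)
V - H = -3151/3 - 1*5032 = -3151/3 - 5032 = -18247/3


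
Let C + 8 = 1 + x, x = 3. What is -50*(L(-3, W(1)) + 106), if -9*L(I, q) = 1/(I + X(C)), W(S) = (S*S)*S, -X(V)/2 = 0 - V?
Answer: -524750/99 ≈ -5300.5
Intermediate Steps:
C = -4 (C = -8 + (1 + 3) = -8 + 4 = -4)
X(V) = 2*V (X(V) = -2*(0 - V) = -(-2)*V = 2*V)
W(S) = S³ (W(S) = S²*S = S³)
L(I, q) = -1/(9*(-8 + I)) (L(I, q) = -1/(9*(I + 2*(-4))) = -1/(9*(I - 8)) = -1/(9*(-8 + I)))
-50*(L(-3, W(1)) + 106) = -50*(-1/(-72 + 9*(-3)) + 106) = -50*(-1/(-72 - 27) + 106) = -50*(-1/(-99) + 106) = -50*(-1*(-1/99) + 106) = -50*(1/99 + 106) = -50*10495/99 = -524750/99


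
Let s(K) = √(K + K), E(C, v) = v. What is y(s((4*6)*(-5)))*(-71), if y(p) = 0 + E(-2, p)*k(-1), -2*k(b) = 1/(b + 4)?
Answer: 142*I*√15/3 ≈ 183.32*I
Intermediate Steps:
k(b) = -1/(2*(4 + b)) (k(b) = -1/(2*(b + 4)) = -1/(2*(4 + b)))
s(K) = √2*√K (s(K) = √(2*K) = √2*√K)
y(p) = -p/6 (y(p) = 0 + p*(-1/(8 + 2*(-1))) = 0 + p*(-1/(8 - 2)) = 0 + p*(-1/6) = 0 + p*(-1*⅙) = 0 + p*(-⅙) = 0 - p/6 = -p/6)
y(s((4*6)*(-5)))*(-71) = -√2*√((4*6)*(-5))/6*(-71) = -√2*√(24*(-5))/6*(-71) = -√2*√(-120)/6*(-71) = -√2*2*I*√30/6*(-71) = -2*I*√15/3*(-71) = 142*I*√15/3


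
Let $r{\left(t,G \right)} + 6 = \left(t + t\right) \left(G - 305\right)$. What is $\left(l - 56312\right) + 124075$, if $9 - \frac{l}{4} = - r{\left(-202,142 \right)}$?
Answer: $331183$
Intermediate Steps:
$r{\left(t,G \right)} = -6 + 2 t \left(-305 + G\right)$ ($r{\left(t,G \right)} = -6 + \left(t + t\right) \left(G - 305\right) = -6 + 2 t \left(-305 + G\right)$)
$l = 263420$ ($l = 36 - 4 \left(- (-6 - -123220 + 2 \cdot 142 \left(-202\right))\right) = 36 - 4 \left(- (-6 + 123220 - 57368)\right) = 36 - 4 \left(\left(-1\right) 65846\right) = 36 - -263384 = 36 + 263384 = 263420$)
$\left(l - 56312\right) + 124075 = \left(263420 - 56312\right) + 124075 = 207108 + 124075 = 331183$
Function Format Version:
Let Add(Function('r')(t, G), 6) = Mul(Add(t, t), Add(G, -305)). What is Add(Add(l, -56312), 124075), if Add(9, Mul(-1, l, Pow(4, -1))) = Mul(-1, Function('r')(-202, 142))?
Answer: 331183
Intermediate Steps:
Function('r')(t, G) = Add(-6, Mul(2, t, Add(-305, G))) (Function('r')(t, G) = Add(-6, Mul(Add(t, t), Add(G, -305))) = Add(-6, Mul(Mul(2, t), Add(-305, G))) = Add(-6, Mul(2, t, Add(-305, G))))
l = 263420 (l = Add(36, Mul(-4, Mul(-1, Add(-6, Mul(-610, -202), Mul(2, 142, -202))))) = Add(36, Mul(-4, Mul(-1, Add(-6, 123220, -57368)))) = Add(36, Mul(-4, Mul(-1, 65846))) = Add(36, Mul(-4, -65846)) = Add(36, 263384) = 263420)
Add(Add(l, -56312), 124075) = Add(Add(263420, -56312), 124075) = Add(207108, 124075) = 331183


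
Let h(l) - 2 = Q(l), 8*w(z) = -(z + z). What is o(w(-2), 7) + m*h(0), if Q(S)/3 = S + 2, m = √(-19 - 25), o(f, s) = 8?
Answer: 8 + 16*I*√11 ≈ 8.0 + 53.066*I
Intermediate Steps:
w(z) = -z/4 (w(z) = (-(z + z))/8 = (-2*z)/8 = -z/4)
m = 2*I*√11 (m = √(-44) = 2*I*√11 ≈ 6.6332*I)
Q(S) = 6 + 3*S (Q(S) = 3*(S + 2) = 3*(2 + S) = 6 + 3*S)
h(l) = 8 + 3*l (h(l) = 2 + (6 + 3*l) = 8 + 3*l)
o(w(-2), 7) + m*h(0) = 8 + (2*I*√11)*(8 + 3*0) = 8 + (2*I*√11)*(8 + 0) = 8 + (2*I*√11)*8 = 8 + 16*I*√11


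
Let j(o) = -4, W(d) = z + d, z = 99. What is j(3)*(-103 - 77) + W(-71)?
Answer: 748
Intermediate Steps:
W(d) = 99 + d
j(3)*(-103 - 77) + W(-71) = -4*(-103 - 77) + (99 - 71) = -4*(-180) + 28 = 720 + 28 = 748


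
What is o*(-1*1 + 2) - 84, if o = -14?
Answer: -98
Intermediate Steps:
o*(-1*1 + 2) - 84 = -14*(-1*1 + 2) - 84 = -14*(-1 + 2) - 84 = -14*1 - 84 = -14 - 84 = -98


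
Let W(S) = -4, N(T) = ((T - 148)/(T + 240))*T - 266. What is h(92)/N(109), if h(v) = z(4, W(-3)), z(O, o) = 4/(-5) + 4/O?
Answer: -349/485425 ≈ -0.00071896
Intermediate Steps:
N(T) = -266 + T*(-148 + T)/(240 + T) (N(T) = ((-148 + T)/(240 + T))*T - 266 = T*(-148 + T)/(240 + T) - 266 = -266 + T*(-148 + T)/(240 + T))
z(O, o) = -⅘ + 4/O (z(O, o) = 4*(-⅕) + 4/O = -⅘ + 4/O)
h(v) = ⅕ (h(v) = -⅘ + 4/4 = -⅘ + 4*(¼) = -⅘ + 1 = ⅕)
h(92)/N(109) = 1/(5*(((-63840 + 109² - 414*109)/(240 + 109)))) = 1/(5*(((-63840 + 11881 - 45126)/349))) = 1/(5*(((1/349)*(-97085)))) = 1/(5*(-97085/349)) = (⅕)*(-349/97085) = -349/485425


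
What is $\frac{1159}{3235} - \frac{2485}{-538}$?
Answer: $\frac{8662517}{1740430} \approx 4.9772$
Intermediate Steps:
$\frac{1159}{3235} - \frac{2485}{-538} = 1159 \cdot \frac{1}{3235} - - \frac{2485}{538} = \frac{1159}{3235} + \frac{2485}{538} = \frac{8662517}{1740430}$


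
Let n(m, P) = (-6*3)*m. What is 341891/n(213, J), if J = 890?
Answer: -341891/3834 ≈ -89.173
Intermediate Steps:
n(m, P) = -18*m
341891/n(213, J) = 341891/((-18*213)) = 341891/(-3834) = 341891*(-1/3834) = -341891/3834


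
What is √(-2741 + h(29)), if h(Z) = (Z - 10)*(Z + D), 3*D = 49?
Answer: I*√16917/3 ≈ 43.355*I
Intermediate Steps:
D = 49/3 (D = (⅓)*49 = 49/3 ≈ 16.333)
h(Z) = (-10 + Z)*(49/3 + Z) (h(Z) = (Z - 10)*(Z + 49/3) = (-10 + Z)*(49/3 + Z))
√(-2741 + h(29)) = √(-2741 + (-490/3 + 29² + (19/3)*29)) = √(-2741 + (-490/3 + 841 + 551/3)) = √(-2741 + 2584/3) = √(-5639/3) = I*√16917/3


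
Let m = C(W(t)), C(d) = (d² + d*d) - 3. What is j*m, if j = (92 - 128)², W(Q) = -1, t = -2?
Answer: -1296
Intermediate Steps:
C(d) = -3 + 2*d² (C(d) = (d² + d²) - 3 = 2*d² - 3 = -3 + 2*d²)
m = -1 (m = -3 + 2*(-1)² = -3 + 2*1 = -3 + 2 = -1)
j = 1296 (j = (-36)² = 1296)
j*m = 1296*(-1) = -1296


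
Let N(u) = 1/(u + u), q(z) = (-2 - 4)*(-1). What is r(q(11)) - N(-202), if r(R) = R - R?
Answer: 1/404 ≈ 0.0024752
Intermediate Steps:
q(z) = 6 (q(z) = -6*(-1) = 6)
N(u) = 1/(2*u)
r(R) = 0
r(q(11)) - N(-202) = 0 - 1/(2*(-202)) = 0 - (-1)/(2*202) = 0 - 1*(-1/404) = 0 + 1/404 = 1/404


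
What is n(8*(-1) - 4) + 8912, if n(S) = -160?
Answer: 8752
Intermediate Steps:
n(8*(-1) - 4) + 8912 = -160 + 8912 = 8752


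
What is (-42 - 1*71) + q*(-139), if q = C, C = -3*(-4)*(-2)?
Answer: 3223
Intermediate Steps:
C = -24 (C = 12*(-2) = -24)
q = -24
(-42 - 1*71) + q*(-139) = (-42 - 1*71) - 24*(-139) = (-42 - 71) + 3336 = -113 + 3336 = 3223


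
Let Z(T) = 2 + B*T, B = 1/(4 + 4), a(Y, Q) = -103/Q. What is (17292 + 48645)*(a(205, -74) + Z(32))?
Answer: 36067539/74 ≈ 4.8740e+5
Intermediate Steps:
B = ⅛ (B = 1/8 = ⅛ ≈ 0.12500)
Z(T) = 2 + T/8
(17292 + 48645)*(a(205, -74) + Z(32)) = (17292 + 48645)*(-103/(-74) + (2 + (⅛)*32)) = 65937*(-103*(-1/74) + (2 + 4)) = 65937*(103/74 + 6) = 65937*(547/74) = 36067539/74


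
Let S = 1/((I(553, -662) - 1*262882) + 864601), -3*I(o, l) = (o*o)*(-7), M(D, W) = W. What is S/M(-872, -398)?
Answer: -3/1570436360 ≈ -1.9103e-9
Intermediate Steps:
I(o, l) = 7*o**2/3 (I(o, l) = -o*o*(-7)/3 = -o**2*(-7)/3 = -(-7)*o**2/3 = 7*o**2/3)
S = 3/3945820 (S = 1/(((7/3)*553**2 - 1*262882) + 864601) = 1/(((7/3)*305809 - 262882) + 864601) = 1/((2140663/3 - 262882) + 864601) = 1/(1352017/3 + 864601) = 1/(3945820/3) = 3/3945820 ≈ 7.6030e-7)
S/M(-872, -398) = (3/3945820)/(-398) = (3/3945820)*(-1/398) = -3/1570436360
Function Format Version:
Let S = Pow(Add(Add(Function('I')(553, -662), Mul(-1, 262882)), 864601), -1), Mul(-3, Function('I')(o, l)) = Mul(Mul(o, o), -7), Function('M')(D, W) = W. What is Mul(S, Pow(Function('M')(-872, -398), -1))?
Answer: Rational(-3, 1570436360) ≈ -1.9103e-9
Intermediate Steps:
Function('I')(o, l) = Mul(Rational(7, 3), Pow(o, 2)) (Function('I')(o, l) = Mul(Rational(-1, 3), Mul(Mul(o, o), -7)) = Mul(Rational(-1, 3), Mul(Pow(o, 2), -7)) = Mul(Rational(-1, 3), Mul(-7, Pow(o, 2))) = Mul(Rational(7, 3), Pow(o, 2)))
S = Rational(3, 3945820) (S = Pow(Add(Add(Mul(Rational(7, 3), Pow(553, 2)), Mul(-1, 262882)), 864601), -1) = Pow(Add(Add(Mul(Rational(7, 3), 305809), -262882), 864601), -1) = Pow(Add(Add(Rational(2140663, 3), -262882), 864601), -1) = Pow(Add(Rational(1352017, 3), 864601), -1) = Pow(Rational(3945820, 3), -1) = Rational(3, 3945820) ≈ 7.6030e-7)
Mul(S, Pow(Function('M')(-872, -398), -1)) = Mul(Rational(3, 3945820), Pow(-398, -1)) = Mul(Rational(3, 3945820), Rational(-1, 398)) = Rational(-3, 1570436360)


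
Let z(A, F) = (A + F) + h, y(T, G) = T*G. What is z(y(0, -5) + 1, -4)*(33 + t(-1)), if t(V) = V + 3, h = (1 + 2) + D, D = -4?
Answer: -140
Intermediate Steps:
y(T, G) = G*T
h = -1 (h = (1 + 2) - 4 = 3 - 4 = -1)
t(V) = 3 + V
z(A, F) = -1 + A + F (z(A, F) = (A + F) - 1 = -1 + A + F)
z(y(0, -5) + 1, -4)*(33 + t(-1)) = (-1 + (-5*0 + 1) - 4)*(33 + (3 - 1)) = (-1 + (0 + 1) - 4)*(33 + 2) = (-1 + 1 - 4)*35 = -4*35 = -140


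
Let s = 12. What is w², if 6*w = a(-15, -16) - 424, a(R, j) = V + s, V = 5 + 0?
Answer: 165649/36 ≈ 4601.4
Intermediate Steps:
V = 5
a(R, j) = 17 (a(R, j) = 5 + 12 = 17)
w = -407/6 (w = (17 - 424)/6 = (⅙)*(-407) = -407/6 ≈ -67.833)
w² = (-407/6)² = 165649/36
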